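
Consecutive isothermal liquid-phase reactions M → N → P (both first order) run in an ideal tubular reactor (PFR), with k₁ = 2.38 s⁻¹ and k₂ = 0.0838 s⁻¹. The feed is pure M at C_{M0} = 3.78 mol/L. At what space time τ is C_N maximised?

The intermediate peaks when r₁ = r₂, i.e. k₁e^(−k₁τ) = k₂e^(−k₂τ), giving τ_opt = ln(k₂/k₁)/(k₂−k₁).
= ln(0.0838/2.38)/(0.0838−2.38) = ln(0.03521)/-2.296 = -3.346/-2.296 = 1.46 s.

1.46 s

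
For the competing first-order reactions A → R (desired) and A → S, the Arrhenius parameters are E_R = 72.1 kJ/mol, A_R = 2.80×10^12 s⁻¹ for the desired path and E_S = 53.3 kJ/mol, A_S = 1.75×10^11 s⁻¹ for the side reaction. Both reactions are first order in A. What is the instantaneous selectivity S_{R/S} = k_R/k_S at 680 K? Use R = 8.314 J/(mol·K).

With equal orders, S_{R/S} = k_R/k_S = (A_R/A_S)·exp[(E_S−E_R)/(RT)].
(E_S−E_R)/(RT) = (53.3−72.1)×10³/(8.314×680) = -18800/5654 = -3.325.
k_R/k_S = (2.80×10^12/1.75×10^11)·exp(-3.325) = 16.00 × 0.03596 = 0.575.

0.575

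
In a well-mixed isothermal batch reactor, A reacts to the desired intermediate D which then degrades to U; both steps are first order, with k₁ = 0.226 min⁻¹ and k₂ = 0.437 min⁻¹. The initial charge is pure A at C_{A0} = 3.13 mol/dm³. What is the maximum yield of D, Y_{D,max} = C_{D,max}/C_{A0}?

Evaluating C_D at t_opt = ln(k₂/k₁)/(k₂−k₁) gives C_{D,max}/C_{A0} = (k₁/k₂)^[k₂/(k₂−k₁)].
= (0.226/0.437)^(0.437/(0.437−0.226)) = (0.5172)^(2.071) = 0.2552.

0.255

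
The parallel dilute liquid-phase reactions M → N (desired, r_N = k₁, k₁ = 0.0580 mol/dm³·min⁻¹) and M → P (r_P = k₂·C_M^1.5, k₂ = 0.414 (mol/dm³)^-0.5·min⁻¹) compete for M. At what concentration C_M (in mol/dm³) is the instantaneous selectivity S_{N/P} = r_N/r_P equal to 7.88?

S_{N/P} = (k₁/k₂)·C_M^-1.5 ⇒ C_M = (S·k₂/k₁)^(1/(-1.5)).
= (7.88×0.414/0.0580)^(-0.6667) = (56.25)^(-0.6667) = 0.0681 mol/dm³.

0.0681 mol/dm³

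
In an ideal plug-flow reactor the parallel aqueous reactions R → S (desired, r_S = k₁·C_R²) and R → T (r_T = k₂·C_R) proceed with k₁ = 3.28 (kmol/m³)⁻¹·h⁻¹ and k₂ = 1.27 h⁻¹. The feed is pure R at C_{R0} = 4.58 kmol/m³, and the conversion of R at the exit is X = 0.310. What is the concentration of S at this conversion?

1.29 kmol/m³

C_R = C_{R0}(1−X) = 3.160 kmol/m³.
Along a PFR/batch, dC_T/dC_R = −r_T/(r_S+r_T) = −k₂/(k₂+k₁·C_R).
Integrating from C_{R0} to C_R: C_T = (1.27/3.28)·ln[(1.27+3.28·4.58)/(1.27+3.28·3.16)] = 0.3872·ln(16.29/11.64) = 0.1303 kmol/m³.
Then C_S = (C_{R0}−C_R) − C_T = 1.420 − 0.1303 = 1.289 kmol/m³.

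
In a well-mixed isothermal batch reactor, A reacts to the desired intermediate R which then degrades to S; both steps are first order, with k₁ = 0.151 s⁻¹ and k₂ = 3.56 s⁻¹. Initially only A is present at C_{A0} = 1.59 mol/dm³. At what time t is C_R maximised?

The intermediate peaks when r₁ = r₂, i.e. k₁e^(−k₁t) = k₂e^(−k₂t), giving t_opt = ln(k₂/k₁)/(k₂−k₁).
= ln(3.56/0.151)/(3.56−0.151) = ln(23.58)/3.409 = 3.160/3.409 = 0.927 s.

0.927 s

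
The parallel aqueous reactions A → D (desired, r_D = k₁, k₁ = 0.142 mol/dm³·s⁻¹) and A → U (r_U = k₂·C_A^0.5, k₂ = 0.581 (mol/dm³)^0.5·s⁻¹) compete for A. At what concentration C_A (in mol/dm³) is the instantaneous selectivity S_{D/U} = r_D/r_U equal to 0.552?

0.196 mol/dm³

S_{D/U} = (k₁/k₂)·C_A^-0.5 ⇒ C_A = (S·k₂/k₁)^(-2).
= (0.552×0.581/0.142)^(-2) = (2.259)^(-2) = 0.196 mol/dm³.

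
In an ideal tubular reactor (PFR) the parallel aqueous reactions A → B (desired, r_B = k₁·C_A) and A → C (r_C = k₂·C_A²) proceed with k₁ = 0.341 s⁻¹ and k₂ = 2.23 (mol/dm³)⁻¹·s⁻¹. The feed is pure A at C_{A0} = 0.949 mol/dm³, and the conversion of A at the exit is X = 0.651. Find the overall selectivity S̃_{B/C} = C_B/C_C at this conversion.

C_A = C_{A0}(1−X) = 0.3312 mol/dm³.
Along a PFR/batch, dC_B/dC_A = −r_B/(r_B+r_C) = −k₁/(k₁+k₂·C_A).
Integrating from C_{A0} to C_A: C_B = (0.341/2.23)·ln[(0.341+2.23·0.949)/(0.341+2.23·0.331)] = 0.1529·ln(2.457/1.080) = 0.1258 mol/dm³.
C_C = (C_{A0}−C_A)−C_B = 0.4920 mol/dm³; S̃_{B/C} = 0.1258/0.4920 = 0.256.

0.256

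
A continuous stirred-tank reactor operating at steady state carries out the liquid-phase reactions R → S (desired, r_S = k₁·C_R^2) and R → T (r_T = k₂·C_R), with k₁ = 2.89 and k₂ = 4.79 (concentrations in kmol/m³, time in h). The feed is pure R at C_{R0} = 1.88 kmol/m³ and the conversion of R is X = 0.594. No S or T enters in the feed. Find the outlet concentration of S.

0.352 kmol/m³

Exit C_R = C_{R0}(1−X) = 1.88×0.406 = 0.7633 kmol/m³.
In a CSTR the entire volume is at exit conditions, so r_S = 2.89×0.7633^2 = 1.684 and r_T = 4.79×0.7633 = 3.656.
Fraction of consumed R going to S: r_S/(r_S+r_T) = 0.3153.
C_S = 0.3153·C_{R0}·X = 0.3153×1.88×0.594 = 0.352 kmol/m³.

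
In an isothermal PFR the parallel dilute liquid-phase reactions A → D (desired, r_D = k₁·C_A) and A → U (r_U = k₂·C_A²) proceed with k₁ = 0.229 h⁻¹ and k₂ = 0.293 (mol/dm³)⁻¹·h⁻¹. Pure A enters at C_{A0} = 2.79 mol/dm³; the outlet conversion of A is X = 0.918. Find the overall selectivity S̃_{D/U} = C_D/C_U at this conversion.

C_A = C_{A0}(1−X) = 0.2288 mol/dm³.
Along a PFR/batch, dC_D/dC_A = −r_D/(r_D+r_U) = −k₁/(k₁+k₂·C_A).
Integrating from C_{A0} to C_A: C_D = (0.229/0.293)·ln[(0.229+0.293·2.79)/(0.229+0.293·0.229)] = 0.7816·ln(1.046/0.2960) = 0.9869 mol/dm³.
C_U = (C_{A0}−C_A)−C_D = 1.574 mol/dm³; S̃_{D/U} = 0.9869/1.574 = 0.627.

0.627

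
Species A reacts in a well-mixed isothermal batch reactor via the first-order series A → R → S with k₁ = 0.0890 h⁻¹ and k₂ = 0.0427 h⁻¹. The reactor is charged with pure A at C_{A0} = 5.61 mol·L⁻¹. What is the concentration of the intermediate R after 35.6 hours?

Solving the coupled first-order balances gives C_R(t) = [k₁/(k₂−k₁)]·C_{A0}·(e^(−k₁t) − e^(−k₂t)).
e^(−k₁t) = e^(−0.0890×35.6) = e^(−3.168) = 0.04207; e^(−k₂t) = e^(−1.520) = 0.2187.
C_R = 0.0890×5.61/(0.0427−0.0890) × (0.04207−0.2187) = (-10.78)×(-0.1766) = 1.905 mol·L⁻¹.

1.90 mol·L⁻¹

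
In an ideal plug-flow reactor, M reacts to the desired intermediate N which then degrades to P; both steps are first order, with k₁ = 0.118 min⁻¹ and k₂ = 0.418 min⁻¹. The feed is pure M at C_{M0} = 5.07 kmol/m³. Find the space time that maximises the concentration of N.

4.22 min

Setting dC_N/dτ = 0 gives τ_opt = ln(k₂/k₁)/(k₂−k₁).
= ln(0.418/0.118)/(0.418−0.118) = ln(3.542)/0.3000 = 1.265/0.3000 = 4.22 min.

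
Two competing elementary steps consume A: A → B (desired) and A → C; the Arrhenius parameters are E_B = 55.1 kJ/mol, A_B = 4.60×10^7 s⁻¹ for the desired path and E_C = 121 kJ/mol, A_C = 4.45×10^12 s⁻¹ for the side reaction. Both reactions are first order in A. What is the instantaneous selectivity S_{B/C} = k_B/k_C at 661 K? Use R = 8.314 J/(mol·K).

1.67

k_B/k_C = (A_B/A_C)·exp[−(E_B−E_C)/(RT)] = (A_B/A_C)·exp[(E_C−E_B)/(RT)].
(E_C−E_B)/(RT) = (121−55.1)×10³/(8.314×661) = 65900/5496 = 11.99.
k_B/k_C = (4.60×10^7/4.45×10^12)·exp(11.99) = 1.034×10^-5 × 1.614×10^5 = 1.67.
Since E_B < E_C, lowering the temperature improves selectivity toward B.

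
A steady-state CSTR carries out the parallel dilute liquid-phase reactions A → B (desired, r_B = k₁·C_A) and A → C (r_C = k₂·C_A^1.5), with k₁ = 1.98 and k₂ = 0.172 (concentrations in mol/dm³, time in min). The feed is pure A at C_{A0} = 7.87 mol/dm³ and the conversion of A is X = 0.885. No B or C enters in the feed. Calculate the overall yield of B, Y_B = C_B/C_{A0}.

Exit C_A = C_{A0}(1−X) = 7.87×0.115 = 0.9050 mol/dm³.
Rates in a CSTR are evaluated at the outlet concentration: r_B = 1.98×0.9050 = 1.792, r_C = 0.172×0.9050^1.5 = 0.1481.
Fraction of consumed A going to B: r_B/(r_B+r_C) = 0.9237.
C_B = 0.9237·C_{A0}·X = 0.9237×7.87×0.885 = 6.43 mol/dm³; Y_B = C_B/C_{A0} = 0.817.

0.817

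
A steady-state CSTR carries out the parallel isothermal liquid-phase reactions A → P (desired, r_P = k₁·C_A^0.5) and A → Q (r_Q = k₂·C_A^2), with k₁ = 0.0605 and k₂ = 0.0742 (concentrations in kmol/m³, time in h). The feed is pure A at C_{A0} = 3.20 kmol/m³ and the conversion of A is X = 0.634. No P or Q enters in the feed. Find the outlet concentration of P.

0.794 kmol/m³

Exit C_A = C_{A0}(1−X) = 3.20×0.366 = 1.171 kmol/m³.
In a CSTR the entire volume is at exit conditions, so r_P = 0.0605×1.171^0.5 = 0.06547 and r_Q = 0.0742×1.171^2 = 0.1018.
Fraction of consumed A going to P: r_P/(r_P+r_Q) = 0.3915.
C_P = 0.3915·C_{A0}·X = 0.3915×3.20×0.634 = 0.794 kmol/m³.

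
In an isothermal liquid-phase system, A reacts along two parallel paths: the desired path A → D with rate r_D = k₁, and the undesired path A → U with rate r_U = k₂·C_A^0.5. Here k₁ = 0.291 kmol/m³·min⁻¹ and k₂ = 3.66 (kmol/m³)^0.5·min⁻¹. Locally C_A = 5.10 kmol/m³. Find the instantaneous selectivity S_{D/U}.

0.0352

S_{D/U} = r_D/r_U = (k₁)/(k₂·C_A^0.5) = (k₁/k₂)·C_A^-0.5.
= (0.291) / (3.66×5.100^0.5) = 0.2910/8.265 = 0.0352.
The undesired path is higher order in A, so low C_A (CSTR or dilute feed) favours D.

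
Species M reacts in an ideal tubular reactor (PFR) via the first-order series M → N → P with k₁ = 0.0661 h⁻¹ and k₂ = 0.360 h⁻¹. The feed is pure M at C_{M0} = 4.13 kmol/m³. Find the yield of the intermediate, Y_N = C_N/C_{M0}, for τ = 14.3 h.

The intermediate concentration in a first-order A→B→C sequence is C_N = k₁C_{M0}(e^(−k₁τ) − e^(−k₂τ))/(k₂−k₁).
e^(−k₁τ) = e^(−0.0661×14.3) = e^(−0.9452) = 0.3886; e^(−k₂τ) = e^(−5.148) = 0.005811.
C_N = 0.0661×4.13/(0.360−0.0661) × (0.3886−0.005811) = 0.9289×0.3828 = 0.3555 kmol/m³.
Y_N = C_N/C_{M0} = 0.3555/4.13 = 0.0861.

0.0861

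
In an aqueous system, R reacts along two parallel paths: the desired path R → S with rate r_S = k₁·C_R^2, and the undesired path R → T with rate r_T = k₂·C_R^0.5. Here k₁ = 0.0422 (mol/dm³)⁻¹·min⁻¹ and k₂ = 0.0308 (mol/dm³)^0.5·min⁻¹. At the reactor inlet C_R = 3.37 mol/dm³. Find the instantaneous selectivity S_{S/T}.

S_{S/T} = r_S/r_T = (k₁·C_R^2)/(k₂·C_R^0.5) = (k₁/k₂)·C_R^1.5.
= (0.0422×3.370^2) / (0.0308×3.370^0.5) = 0.4793/0.05654 = 8.48.
Since the desired path is higher order in R, keeping C_R high (PFR or concentrated feed) favours S.

8.48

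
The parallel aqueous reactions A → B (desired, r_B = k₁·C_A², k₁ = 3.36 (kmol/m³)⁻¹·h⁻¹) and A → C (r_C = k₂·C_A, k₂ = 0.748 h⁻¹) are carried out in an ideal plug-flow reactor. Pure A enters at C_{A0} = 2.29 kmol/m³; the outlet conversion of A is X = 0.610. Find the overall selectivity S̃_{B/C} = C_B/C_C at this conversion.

C_A = C_{A0}(1−X) = 0.8931 kmol/m³.
Along a PFR/batch, dC_C/dC_A = −r_C/(r_B+r_C) = −k₂/(k₂+k₁·C_A).
Integrating from C_{A0} to C_A: C_C = (0.748/3.36)·ln[(0.748+3.36·2.29)/(0.748+3.36·0.893)] = 0.2226·ln(8.442/3.749) = 0.1807 kmol/m³.
Then C_B = (C_{A0}−C_A) − C_C = 1.397 − 0.1807 = 1.216 kmol/m³.
S̃_{B/C} = C_B/C_C = 1.216/0.1807 = 6.73.

6.73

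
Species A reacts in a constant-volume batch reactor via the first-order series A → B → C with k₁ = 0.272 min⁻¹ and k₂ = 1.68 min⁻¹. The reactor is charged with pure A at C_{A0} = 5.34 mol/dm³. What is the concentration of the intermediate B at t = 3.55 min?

0.390 mol/dm³

The intermediate concentration in a first-order A→B→C sequence is C_B = k₁C_{A0}(e^(−k₁t) − e^(−k₂t))/(k₂−k₁).
e^(−k₁t) = e^(−0.272×3.55) = e^(−0.9656) = 0.3808; e^(−k₂t) = e^(−5.964) = 0.002570.
C_B = 0.272×5.34/(1.68−0.272) × (0.3808−0.002570) = 1.032×0.3782 = 0.3901 mol/dm³.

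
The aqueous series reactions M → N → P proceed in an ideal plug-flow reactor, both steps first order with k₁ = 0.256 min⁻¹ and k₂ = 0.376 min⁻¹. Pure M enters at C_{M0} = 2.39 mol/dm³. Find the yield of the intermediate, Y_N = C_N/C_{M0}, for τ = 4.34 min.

0.285

For first-order series with pure M initially, C_N(τ) = k₁C_{M0}/(k₂−k₁)·(e^(−k₁τ) − e^(−k₂τ)).
e^(−k₁τ) = e^(−0.256×4.34) = e^(−1.111) = 0.3292; e^(−k₂τ) = e^(−1.632) = 0.1956.
C_N = 0.256×2.39/(0.376−0.256) × (0.3292−0.1956) = 5.099×0.1336 = 0.6814 mol/dm³.
Y_N = C_N/C_{M0} = 0.6814/2.39 = 0.285.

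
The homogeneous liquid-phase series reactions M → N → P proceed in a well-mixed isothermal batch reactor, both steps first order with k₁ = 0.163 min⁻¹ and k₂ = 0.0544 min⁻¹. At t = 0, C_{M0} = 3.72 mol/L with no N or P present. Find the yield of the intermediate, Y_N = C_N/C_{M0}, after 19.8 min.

0.452

For first-order series with pure M initially, C_N(t) = k₁C_{M0}/(k₂−k₁)·(e^(−k₁t) − e^(−k₂t)).
e^(−k₁t) = e^(−0.163×19.8) = e^(−3.227) = 0.03966; e^(−k₂t) = e^(−1.077) = 0.3406.
C_N = 0.163×3.72/(0.0544−0.163) × (0.03966−0.3406) = (-5.583)×(-0.3009) = 1.680 mol/L.
Y_N = C_N/C_{M0} = 1.680/3.72 = 0.452.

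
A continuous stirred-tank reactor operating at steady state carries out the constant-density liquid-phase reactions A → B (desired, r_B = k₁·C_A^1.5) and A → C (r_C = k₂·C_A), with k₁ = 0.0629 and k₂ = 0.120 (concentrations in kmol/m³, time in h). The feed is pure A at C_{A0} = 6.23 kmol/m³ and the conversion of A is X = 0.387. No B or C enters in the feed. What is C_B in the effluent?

1.22 kmol/m³

Exit C_A = C_{A0}(1−X) = 6.23×0.613 = 3.819 kmol/m³.
Rates in a CSTR are evaluated at the outlet concentration: r_B = 0.0629×3.819^1.5 = 0.4694, r_C = 0.120×3.819 = 0.4583.
Fraction of consumed A going to B: r_B/(r_B+r_C) = 0.5060.
C_B = 0.5060·C_{A0}·X = 0.5060×6.23×0.387 = 1.22 kmol/m³.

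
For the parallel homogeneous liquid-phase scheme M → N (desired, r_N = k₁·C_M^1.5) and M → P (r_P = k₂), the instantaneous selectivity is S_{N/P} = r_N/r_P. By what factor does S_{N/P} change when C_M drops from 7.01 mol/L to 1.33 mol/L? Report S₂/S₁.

0.0826

S_{N/P} = (k₁/k₂)·C_M^1.5, so S₂/S₁ = (C_{M,2}/C_{M,1})^1.5.
= (1.33/7.01)^1.5 = (0.1897)^1.5 = 0.0826.
Selectivity toward N falls as C_M falls — high-concentration operation is favoured.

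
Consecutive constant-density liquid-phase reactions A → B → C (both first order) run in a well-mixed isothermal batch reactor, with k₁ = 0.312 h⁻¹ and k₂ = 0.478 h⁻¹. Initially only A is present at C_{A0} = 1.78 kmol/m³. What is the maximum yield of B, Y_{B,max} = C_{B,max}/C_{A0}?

0.293

For a first-order series the maximum intermediate yield is C_{B,max}/C_{A0} = (k₁/k₂)^[k₂/(k₂−k₁)].
= (0.312/0.478)^(0.478/(0.478−0.312)) = (0.6527)^(2.880) = 0.2928.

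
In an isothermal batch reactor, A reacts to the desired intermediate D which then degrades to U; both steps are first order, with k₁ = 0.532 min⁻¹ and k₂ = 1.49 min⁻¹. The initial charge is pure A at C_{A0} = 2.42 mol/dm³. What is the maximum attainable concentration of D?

0.488 mol/dm³

For a first-order series the maximum intermediate yield is C_{D,max}/C_{A0} = (k₁/k₂)^[k₂/(k₂−k₁)].
= (0.532/1.49)^(1.49/(1.49−0.532)) = (0.3570)^(1.555) = 0.2015.
C_{D,max} = 0.2015×2.42 = 0.488 mol/dm³.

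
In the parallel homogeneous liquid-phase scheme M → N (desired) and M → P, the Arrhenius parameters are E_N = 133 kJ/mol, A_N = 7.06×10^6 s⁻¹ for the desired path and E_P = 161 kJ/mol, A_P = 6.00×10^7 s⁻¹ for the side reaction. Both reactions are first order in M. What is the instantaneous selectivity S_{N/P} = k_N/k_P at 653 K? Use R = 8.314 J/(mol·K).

With equal orders, S_{N/P} = k_N/k_P = (A_N/A_P)·exp[(E_P−E_N)/(RT)].
(E_P−E_N)/(RT) = (161−133)×10³/(8.314×653) = 28000/5429 = 5.157.
k_N/k_P = (7.06×10^6/6.00×10^7)·exp(5.157) = 0.1177 × 173.7 = 20.4.

20.4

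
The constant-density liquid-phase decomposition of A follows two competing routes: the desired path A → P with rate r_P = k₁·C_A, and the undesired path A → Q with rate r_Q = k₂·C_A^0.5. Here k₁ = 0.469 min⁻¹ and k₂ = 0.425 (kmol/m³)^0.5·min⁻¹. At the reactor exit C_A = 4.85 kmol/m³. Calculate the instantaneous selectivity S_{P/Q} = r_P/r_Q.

2.43

S_{P/Q} = r_P/r_Q = (k₁·C_A)/(k₂·C_A^0.5) = (k₁/k₂)·C_A^0.5.
= (0.469×4.850) / (0.425×4.850^0.5) = 2.275/0.9360 = 2.43.
Since the desired path is higher order in A, keeping C_A high (PFR or concentrated feed) favours P.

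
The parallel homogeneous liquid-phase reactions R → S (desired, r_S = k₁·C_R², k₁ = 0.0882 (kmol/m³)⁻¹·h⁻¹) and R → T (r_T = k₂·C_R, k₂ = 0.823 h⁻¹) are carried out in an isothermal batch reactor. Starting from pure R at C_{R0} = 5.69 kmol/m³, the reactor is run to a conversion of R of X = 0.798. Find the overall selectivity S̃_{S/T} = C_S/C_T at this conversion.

C_R = C_{R0}(1−X) = 1.149 kmol/m³.
Along a PFR/batch, dC_T/dC_R = −r_T/(r_S+r_T) = −k₂/(k₂+k₁·C_R).
Integrating from C_{R0} to C_R: C_T = (0.823/0.0882)·ln[(0.823+0.0882·5.69)/(0.823+0.0882·1.15)] = 9.331·ln(1.325/0.9244) = 3.359 kmol/m³.
Then C_S = (C_{R0}−C_R) − C_T = 4.541 − 3.359 = 1.182 kmol/m³.
S̃_{S/T} = C_S/C_T = 1.182/3.359 = 0.352.

0.352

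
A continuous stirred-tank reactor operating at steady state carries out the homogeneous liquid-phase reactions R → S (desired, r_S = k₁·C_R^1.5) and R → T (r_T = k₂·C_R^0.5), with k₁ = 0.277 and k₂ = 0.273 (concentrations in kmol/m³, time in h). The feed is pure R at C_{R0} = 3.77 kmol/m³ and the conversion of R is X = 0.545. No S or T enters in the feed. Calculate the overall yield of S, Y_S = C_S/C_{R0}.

0.346

Exit C_R = C_{R0}(1−X) = 3.77×0.455 = 1.715 kmol/m³.
In a CSTR the entire volume is at exit conditions, so r_S = 0.277×1.715^1.5 = 0.6223 and r_T = 0.273×1.715^0.5 = 0.3576.
Fraction of consumed R going to S: r_S/(r_S+r_T) = 0.6351.
C_S = 0.6351·C_{R0}·X = 0.6351×3.77×0.545 = 1.30 kmol/m³; Y_S = C_S/C_{R0} = 0.346.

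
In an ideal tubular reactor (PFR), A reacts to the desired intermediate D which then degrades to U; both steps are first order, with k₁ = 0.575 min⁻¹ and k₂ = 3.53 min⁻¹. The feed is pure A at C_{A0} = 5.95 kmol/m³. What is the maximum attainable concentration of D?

0.681 kmol/m³

For a first-order series the maximum intermediate yield is C_{D,max}/C_{A0} = (k₁/k₂)^[k₂/(k₂−k₁)].
= (0.575/3.53)^(3.53/(3.53−0.575)) = (0.1629)^(1.195) = 0.1144.
C_{D,max} = 0.1144×5.95 = 0.681 kmol/m³.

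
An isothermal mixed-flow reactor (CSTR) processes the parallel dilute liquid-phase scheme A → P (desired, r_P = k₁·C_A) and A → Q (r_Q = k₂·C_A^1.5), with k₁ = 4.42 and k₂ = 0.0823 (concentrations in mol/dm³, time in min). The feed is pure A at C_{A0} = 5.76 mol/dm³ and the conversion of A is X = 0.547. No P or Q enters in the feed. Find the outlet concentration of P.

Exit C_A = C_{A0}(1−X) = 5.76×0.453 = 2.609 mol/dm³.
A CSTR operates uniformly at the exit composition, giving r_P = 11.53 and r_Q = 0.3469 (each k·C_A^n at C_A = 2.609).
Fraction of consumed A going to P: r_P/(r_P+r_Q) = 0.9708.
C_P = 0.9708·C_{A0}·X = 0.9708×5.76×0.547 = 3.06 mol/dm³.

3.06 mol/dm³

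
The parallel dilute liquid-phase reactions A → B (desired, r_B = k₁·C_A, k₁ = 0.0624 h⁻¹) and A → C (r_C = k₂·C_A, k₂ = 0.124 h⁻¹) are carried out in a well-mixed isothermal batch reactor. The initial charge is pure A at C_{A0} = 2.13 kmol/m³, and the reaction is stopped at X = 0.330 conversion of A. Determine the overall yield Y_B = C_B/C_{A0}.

C_A = C_{A0}(1−X) = 1.427 kmol/m³.
Both paths are first order in A, so the instantaneous fraction to B is constant: dC_B/d(−C_A) = k₁/(k₁+k₂) = 0.3348.
C_B = 0.3348·(C_{A0}−C_A) = 0.3348×0.7029 = 0.235 kmol/m³.
Y_B = C_B/C_{A0} = 0.2353/2.13 = 0.110.

0.110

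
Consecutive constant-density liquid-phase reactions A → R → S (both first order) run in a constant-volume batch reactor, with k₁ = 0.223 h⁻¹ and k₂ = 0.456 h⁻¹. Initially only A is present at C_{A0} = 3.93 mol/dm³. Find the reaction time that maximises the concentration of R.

Setting dC_R/dt = 0 gives t_opt = ln(k₂/k₁)/(k₂−k₁).
= ln(0.456/0.223)/(0.456−0.223) = ln(2.045)/0.2330 = 0.7153/0.2330 = 3.07 h.

3.07 h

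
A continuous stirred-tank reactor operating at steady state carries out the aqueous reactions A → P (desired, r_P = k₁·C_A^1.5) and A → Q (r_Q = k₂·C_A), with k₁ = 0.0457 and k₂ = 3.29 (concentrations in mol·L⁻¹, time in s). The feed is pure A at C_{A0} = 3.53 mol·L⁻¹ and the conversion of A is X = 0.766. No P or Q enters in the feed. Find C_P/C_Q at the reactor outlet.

0.0126

Exit C_A = C_{A0}(1−X) = 3.53×0.234 = 0.8260 mol·L⁻¹.
Rates in a CSTR are evaluated at the outlet concentration: r_P = 0.0457×0.8260^1.5 = 0.03431, r_Q = 3.29×0.8260 = 2.718.
Overall selectivity = C_P/C_Q = r_Pτ/(r_Qτ) = r_P/r_Q = 0.0126.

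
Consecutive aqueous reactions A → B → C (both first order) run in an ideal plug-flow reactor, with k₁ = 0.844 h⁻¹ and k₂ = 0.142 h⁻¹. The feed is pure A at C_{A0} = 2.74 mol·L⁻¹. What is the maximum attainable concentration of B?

At the optimum, C_{B,max}/C_{A0} = (k₁/k₂)^[k₂/(k₂−k₁)].
= (0.844/0.142)^(0.142/(0.142−0.844)) = (5.944)^(-0.2023) = 0.6973.
C_{B,max} = 0.6973×2.74 = 1.91 mol·L⁻¹.

1.91 mol·L⁻¹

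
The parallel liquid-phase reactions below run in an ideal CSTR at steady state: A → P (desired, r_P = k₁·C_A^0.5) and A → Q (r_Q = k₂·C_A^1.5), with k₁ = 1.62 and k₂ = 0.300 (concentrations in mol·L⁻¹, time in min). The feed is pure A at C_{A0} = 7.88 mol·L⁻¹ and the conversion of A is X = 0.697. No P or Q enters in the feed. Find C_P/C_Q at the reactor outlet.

Exit C_A = C_{A0}(1−X) = 7.88×0.303 = 2.388 mol·L⁻¹.
A CSTR operates uniformly at the exit composition, giving r_P = 2.503 and r_Q = 1.107 (each k·C_A^n at C_A = 2.388).
Overall selectivity = C_P/C_Q = r_Pτ/(r_Qτ) = r_P/r_Q = 2.26.

2.26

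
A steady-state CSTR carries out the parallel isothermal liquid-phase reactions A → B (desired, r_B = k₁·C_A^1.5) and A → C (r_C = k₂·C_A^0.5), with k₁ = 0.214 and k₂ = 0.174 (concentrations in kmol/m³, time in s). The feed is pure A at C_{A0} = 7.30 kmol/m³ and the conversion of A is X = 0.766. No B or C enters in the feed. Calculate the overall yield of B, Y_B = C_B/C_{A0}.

0.519

Exit C_A = C_{A0}(1−X) = 7.30×0.234 = 1.708 kmol/m³.
A CSTR operates uniformly at the exit composition, giving r_B = 0.4778 and r_C = 0.2274 (each k·C_A^n at C_A = 1.708).
Fraction of consumed A going to B: r_B/(r_B+r_C) = 0.6775.
C_B = 0.6775·C_{A0}·X = 0.6775×7.30×0.766 = 3.79 kmol/m³; Y_B = C_B/C_{A0} = 0.519.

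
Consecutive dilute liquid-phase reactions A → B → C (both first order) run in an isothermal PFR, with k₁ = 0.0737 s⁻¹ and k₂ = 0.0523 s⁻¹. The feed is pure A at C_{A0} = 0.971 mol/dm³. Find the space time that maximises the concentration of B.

16.0 s

For first-order series the maximum of C_B occurs at τ_opt = ln(k₂/k₁)/(k₂−k₁).
= ln(0.0523/0.0737)/(0.0523−0.0737) = ln(0.7096)/-0.02140 = -0.3430/-0.02140 = 16.0 s.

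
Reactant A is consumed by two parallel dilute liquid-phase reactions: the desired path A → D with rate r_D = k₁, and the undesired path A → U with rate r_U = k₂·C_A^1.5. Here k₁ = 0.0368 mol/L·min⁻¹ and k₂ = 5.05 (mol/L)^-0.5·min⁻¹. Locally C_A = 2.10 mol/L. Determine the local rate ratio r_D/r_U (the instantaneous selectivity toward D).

0.00239

S_{D/U} = r_D/r_U = (k₁)/(k₂·C_A^1.5) = (k₁/k₂)·C_A^-1.5.
= (0.0368) / (5.05×2.100^1.5) = 0.03680/15.37 = 0.00239.
The undesired path is higher order in A, so low C_A (CSTR or dilute feed) favours D.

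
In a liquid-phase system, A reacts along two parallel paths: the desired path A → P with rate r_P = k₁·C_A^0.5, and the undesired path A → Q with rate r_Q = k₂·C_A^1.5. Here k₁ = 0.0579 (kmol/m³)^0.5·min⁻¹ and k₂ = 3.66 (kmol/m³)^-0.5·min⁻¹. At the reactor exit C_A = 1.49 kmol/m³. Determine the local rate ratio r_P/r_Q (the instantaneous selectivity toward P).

0.0106

S_{P/Q} = r_P/r_Q = (k₁·C_A^0.5)/(k₂·C_A^1.5) = (k₁/k₂)·C_A⁻¹.
= (0.0579×1.490^0.5) / (3.66×1.490^1.5) = 0.07068/6.657 = 0.0106.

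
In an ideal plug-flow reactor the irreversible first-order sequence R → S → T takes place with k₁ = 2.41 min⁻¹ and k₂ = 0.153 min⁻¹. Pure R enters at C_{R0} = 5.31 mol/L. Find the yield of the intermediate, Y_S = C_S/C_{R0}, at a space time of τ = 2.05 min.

The intermediate concentration in a first-order A→B→C sequence is C_S = k₁C_{R0}(e^(−k₁τ) − e^(−k₂τ))/(k₂−k₁).
e^(−k₁τ) = e^(−2.41×2.05) = e^(−4.941) = 0.007151; e^(−k₂τ) = e^(−0.3136) = 0.7308.
C_S = 2.41×5.31/(0.153−2.41) × (0.007151−0.7308) = (-5.670)×(-0.7236) = 4.103 mol/L.
Y_S = C_S/C_{R0} = 4.103/5.31 = 0.773.

0.773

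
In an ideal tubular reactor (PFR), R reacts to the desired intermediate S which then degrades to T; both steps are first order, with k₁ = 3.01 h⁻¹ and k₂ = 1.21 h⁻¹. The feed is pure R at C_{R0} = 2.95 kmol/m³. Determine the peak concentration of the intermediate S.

Evaluating C_S at τ_opt = ln(k₂/k₁)/(k₂−k₁) gives C_{S,max}/C_{R0} = (k₁/k₂)^[k₂/(k₂−k₁)].
= (3.01/1.21)^(1.21/(1.21−3.01)) = (2.488)^(-0.6722) = 0.5419.
C_{S,max} = 0.5419×2.95 = 1.60 kmol/m³.

1.60 kmol/m³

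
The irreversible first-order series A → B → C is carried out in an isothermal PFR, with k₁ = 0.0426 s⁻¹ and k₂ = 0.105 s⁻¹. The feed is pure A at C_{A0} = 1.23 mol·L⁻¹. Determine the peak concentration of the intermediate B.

0.270 mol·L⁻¹

Evaluating C_B at τ_opt = ln(k₂/k₁)/(k₂−k₁) gives C_{B,max}/C_{A0} = (k₁/k₂)^[k₂/(k₂−k₁)].
= (0.0426/0.105)^(0.105/(0.105−0.0426)) = (0.4057)^(1.683) = 0.2192.
C_{B,max} = 0.2192×1.23 = 0.270 mol·L⁻¹.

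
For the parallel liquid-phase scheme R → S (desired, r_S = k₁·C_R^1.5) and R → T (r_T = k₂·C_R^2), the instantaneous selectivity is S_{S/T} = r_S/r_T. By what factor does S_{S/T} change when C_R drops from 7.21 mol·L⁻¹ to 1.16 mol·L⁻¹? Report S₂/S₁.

S_{S/T} = (k₁/k₂)·C_R^-0.5, so S₂/S₁ = (C_{R,2}/C_{R,1})^-0.5.
= (1.16/7.21)^(-0.5) = (0.1609)^(-0.5) = 2.49.
Selectivity toward S rises as C_R falls — low-concentration operation is favoured.

2.49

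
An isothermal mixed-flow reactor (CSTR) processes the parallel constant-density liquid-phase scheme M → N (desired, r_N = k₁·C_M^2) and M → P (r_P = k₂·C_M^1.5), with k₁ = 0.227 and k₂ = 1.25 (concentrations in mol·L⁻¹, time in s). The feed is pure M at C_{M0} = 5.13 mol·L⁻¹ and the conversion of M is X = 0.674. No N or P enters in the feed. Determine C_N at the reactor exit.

Exit C_M = C_{M0}(1−X) = 5.13×0.326 = 1.672 mol·L⁻¹.
Rates in a CSTR are evaluated at the outlet concentration: r_N = 0.227×1.672^2 = 0.6349, r_P = 1.25×1.672^1.5 = 2.703.
Fraction of consumed M going to N: r_N/(r_N+r_P) = 0.1902.
C_N = 0.1902·C_{M0}·X = 0.1902×5.13×0.674 = 0.658 mol·L⁻¹.

0.658 mol·L⁻¹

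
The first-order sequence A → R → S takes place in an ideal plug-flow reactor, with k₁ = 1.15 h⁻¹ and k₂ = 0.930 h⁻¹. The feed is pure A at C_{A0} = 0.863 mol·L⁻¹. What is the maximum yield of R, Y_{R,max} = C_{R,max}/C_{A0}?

For a first-order series the maximum intermediate yield is C_{R,max}/C_{A0} = (k₁/k₂)^[k₂/(k₂−k₁)].
= (1.15/0.930)^(0.930/(0.930−1.15)) = (1.237)^(-4.227) = 0.4076.

0.408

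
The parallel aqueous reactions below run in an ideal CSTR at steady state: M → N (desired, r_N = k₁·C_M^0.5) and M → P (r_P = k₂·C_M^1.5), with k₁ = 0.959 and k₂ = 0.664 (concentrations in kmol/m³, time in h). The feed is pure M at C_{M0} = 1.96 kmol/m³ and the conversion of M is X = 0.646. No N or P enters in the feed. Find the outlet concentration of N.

Exit C_M = C_{M0}(1−X) = 1.96×0.354 = 0.6938 kmol/m³.
Rates in a CSTR are evaluated at the outlet concentration: r_N = 0.959×0.6938^0.5 = 0.7988, r_P = 0.664×0.6938^1.5 = 0.3838.
Fraction of consumed M going to N: r_N/(r_N+r_P) = 0.6755.
C_N = 0.6755·C_{M0}·X = 0.6755×1.96×0.646 = 0.855 kmol/m³.

0.855 kmol/m³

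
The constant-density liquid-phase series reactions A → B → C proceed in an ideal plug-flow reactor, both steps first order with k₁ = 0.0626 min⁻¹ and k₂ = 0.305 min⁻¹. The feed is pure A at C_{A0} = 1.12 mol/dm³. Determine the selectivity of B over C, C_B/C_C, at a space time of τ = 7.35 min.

For first-order series with pure A initially, C_B(τ) = k₁C_{A0}/(k₂−k₁)·(e^(−k₁τ) − e^(−k₂τ)).
e^(−k₁τ) = e^(−0.0626×7.35) = e^(−0.4601) = 0.6312; e^(−k₂τ) = e^(−2.242) = 0.1063.
C_B = 0.0626×1.12/(0.305−0.0626) × (0.6312−0.1063) = 0.2892×0.5249 = 0.1518 mol/dm³.
C_A = C_{A0}e^(−k₁τ) = 0.7070 mol/dm³, so C_C = C_{A0}−C_A−C_B = 0.2612 mol/dm³; C_B/C_C = 0.581.

0.581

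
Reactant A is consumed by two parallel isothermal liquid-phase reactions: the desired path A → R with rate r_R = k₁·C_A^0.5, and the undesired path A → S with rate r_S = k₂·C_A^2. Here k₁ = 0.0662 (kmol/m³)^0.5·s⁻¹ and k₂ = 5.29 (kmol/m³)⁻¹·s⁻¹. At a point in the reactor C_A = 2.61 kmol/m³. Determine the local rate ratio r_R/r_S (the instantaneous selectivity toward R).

0.00297

S_{R/S} = r_R/r_S = (k₁·C_A^0.5)/(k₂·C_A^2) = (k₁/k₂)·C_A^-1.5.
= (0.0662×2.610^0.5) / (5.29×2.610^2) = 0.1069/36.04 = 0.00297.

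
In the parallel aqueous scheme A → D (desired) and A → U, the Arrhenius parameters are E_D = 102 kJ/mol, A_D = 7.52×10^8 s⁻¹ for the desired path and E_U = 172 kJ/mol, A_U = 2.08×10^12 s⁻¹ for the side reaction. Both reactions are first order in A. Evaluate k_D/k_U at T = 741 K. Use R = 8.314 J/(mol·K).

31.1

With equal orders, S_{D/U} = k_D/k_U = (A_D/A_U)·exp[(E_U−E_D)/(RT)].
(E_U−E_D)/(RT) = (172−102)×10³/(8.314×741) = 70000/6161 = 11.36.
k_D/k_U = (7.52×10^8/2.08×10^12)·exp(11.36) = 3.615×10^-4 × 86025 = 31.1.
Since E_D < E_U, lowering the temperature improves selectivity toward D.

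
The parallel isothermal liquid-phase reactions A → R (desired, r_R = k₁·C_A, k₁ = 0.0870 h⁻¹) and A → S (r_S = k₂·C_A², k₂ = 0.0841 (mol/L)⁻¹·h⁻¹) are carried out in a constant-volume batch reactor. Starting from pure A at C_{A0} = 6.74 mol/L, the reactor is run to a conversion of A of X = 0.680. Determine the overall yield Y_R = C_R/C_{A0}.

C_A = C_{A0}(1−X) = 2.157 mol/L.
Along a PFR/batch, dC_R/dC_A = −r_R/(r_R+r_S) = −k₁/(k₁+k₂·C_A).
Integrating from C_{A0} to C_A: C_R = (0.0870/0.0841)·ln[(0.0870+0.0841·6.74)/(0.0870+0.0841·2.16)] = 1.034·ln(0.6538/0.2684) = 0.9211 mol/L.
Y_R = C_R/C_{A0} = 0.9211/6.74 = 0.137.

0.137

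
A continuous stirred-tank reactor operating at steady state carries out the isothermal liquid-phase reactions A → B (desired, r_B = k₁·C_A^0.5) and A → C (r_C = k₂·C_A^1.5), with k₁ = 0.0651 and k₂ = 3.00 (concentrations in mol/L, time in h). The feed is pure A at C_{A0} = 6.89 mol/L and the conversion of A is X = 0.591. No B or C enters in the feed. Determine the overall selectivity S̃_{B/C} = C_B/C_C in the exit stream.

Exit C_A = C_{A0}(1−X) = 6.89×0.409 = 2.818 mol/L.
Rates in a CSTR are evaluated at the outlet concentration: r_B = 0.0651×2.818^0.5 = 0.1093, r_C = 3.00×2.818^1.5 = 14.19.
Overall selectivity = C_B/C_C = r_Bτ/(r_Cτ) = r_B/r_C = 0.00770.

0.00770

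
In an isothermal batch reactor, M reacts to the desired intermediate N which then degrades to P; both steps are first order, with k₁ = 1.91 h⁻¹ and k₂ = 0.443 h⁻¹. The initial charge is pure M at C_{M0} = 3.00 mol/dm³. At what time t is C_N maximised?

0.996 h

For first-order series the maximum of C_N occurs at t_opt = ln(k₂/k₁)/(k₂−k₁).
= ln(0.443/1.91)/(0.443−1.91) = ln(0.2319)/-1.467 = -1.461/-1.467 = 0.996 h.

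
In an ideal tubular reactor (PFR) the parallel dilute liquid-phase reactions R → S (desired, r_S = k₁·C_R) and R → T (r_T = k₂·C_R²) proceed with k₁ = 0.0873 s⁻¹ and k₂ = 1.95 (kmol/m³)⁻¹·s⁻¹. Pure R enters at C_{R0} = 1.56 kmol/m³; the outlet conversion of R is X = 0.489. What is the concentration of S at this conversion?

0.0289 kmol/m³

C_R = C_{R0}(1−X) = 0.7972 kmol/m³.
Along a PFR/batch, dC_S/dC_R = −r_S/(r_S+r_T) = −k₁/(k₁+k₂·C_R).
Integrating from C_{R0} to C_R: C_S = (0.0873/1.95)·ln[(0.0873+1.95·1.56)/(0.0873+1.95·0.797)] = 0.04477·ln(3.129/1.642) = 0.02888 kmol/m³.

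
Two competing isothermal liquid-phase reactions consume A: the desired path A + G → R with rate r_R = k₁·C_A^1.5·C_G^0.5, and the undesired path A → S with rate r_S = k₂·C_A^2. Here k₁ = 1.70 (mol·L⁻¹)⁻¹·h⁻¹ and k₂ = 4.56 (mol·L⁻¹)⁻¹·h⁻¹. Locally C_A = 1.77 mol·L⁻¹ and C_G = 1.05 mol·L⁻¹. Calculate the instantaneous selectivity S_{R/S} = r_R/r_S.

0.287

S_{R/S} = r_R/r_S = (k₁·C_A^1.5·C_G^0.5)/(k₂·C_A^2) = (k₁/k₂)·C_A^-0.5·C_G^0.5.
= (1.70×1.770^1.5×1.050^0.5) / (4.56×1.770^2) = 4.102/14.29 = 0.287.
The undesired path is higher order in A, so low C_A (CSTR or dilute feed) favours R.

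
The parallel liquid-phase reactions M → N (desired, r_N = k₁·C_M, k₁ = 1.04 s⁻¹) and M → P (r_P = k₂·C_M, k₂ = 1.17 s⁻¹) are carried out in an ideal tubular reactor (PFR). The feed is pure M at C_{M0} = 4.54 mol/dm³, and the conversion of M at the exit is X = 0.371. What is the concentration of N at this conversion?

0.793 mol/dm³

C_M = C_{M0}(1−X) = 2.856 mol/dm³.
Both paths are first order in M, so the instantaneous fraction to N is constant: dC_N/d(−C_M) = k₁/(k₁+k₂) = 0.4706.
C_N = 0.4706·(C_{M0}−C_M) = 0.4706×1.684 = 0.793 mol/dm³.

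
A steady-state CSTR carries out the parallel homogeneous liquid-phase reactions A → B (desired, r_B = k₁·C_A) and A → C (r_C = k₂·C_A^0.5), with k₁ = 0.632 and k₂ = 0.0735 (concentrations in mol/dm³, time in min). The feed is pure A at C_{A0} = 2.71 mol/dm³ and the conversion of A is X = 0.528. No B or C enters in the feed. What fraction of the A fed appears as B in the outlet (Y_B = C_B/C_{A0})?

0.479

Exit C_A = C_{A0}(1−X) = 2.71×0.472 = 1.279 mol/dm³.
A CSTR operates uniformly at the exit composition, giving r_B = 0.8084 and r_C = 0.08313 (each k·C_A^n at C_A = 1.279).
Fraction of consumed A going to B: r_B/(r_B+r_C) = 0.9068.
C_B = 0.9068·C_{A0}·X = 0.9068×2.71×0.528 = 1.30 mol/dm³; Y_B = C_B/C_{A0} = 0.479.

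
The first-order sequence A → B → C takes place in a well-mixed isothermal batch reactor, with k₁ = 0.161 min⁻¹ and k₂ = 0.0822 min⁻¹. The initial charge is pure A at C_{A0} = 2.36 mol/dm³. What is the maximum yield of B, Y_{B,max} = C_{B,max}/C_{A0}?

0.496

At the optimum, C_{B,max}/C_{A0} = (k₁/k₂)^[k₂/(k₂−k₁)].
= (0.161/0.0822)^(0.0822/(0.0822−0.161)) = (1.959)^(-1.043) = 0.4960.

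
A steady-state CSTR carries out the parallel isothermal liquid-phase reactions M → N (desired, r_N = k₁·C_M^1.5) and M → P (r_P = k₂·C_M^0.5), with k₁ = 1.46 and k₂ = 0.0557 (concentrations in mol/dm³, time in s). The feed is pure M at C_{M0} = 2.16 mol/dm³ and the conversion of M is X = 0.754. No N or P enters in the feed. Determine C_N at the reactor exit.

1.52 mol/dm³

Exit C_M = C_{M0}(1−X) = 2.16×0.246 = 0.5314 mol/dm³.
Rates in a CSTR are evaluated at the outlet concentration: r_N = 1.46×0.5314^1.5 = 0.5655, r_P = 0.0557×0.5314^0.5 = 0.04060.
Fraction of consumed M going to N: r_N/(r_N+r_P) = 0.9330.
C_N = 0.9330·C_{M0}·X = 0.9330×2.16×0.754 = 1.52 mol/dm³.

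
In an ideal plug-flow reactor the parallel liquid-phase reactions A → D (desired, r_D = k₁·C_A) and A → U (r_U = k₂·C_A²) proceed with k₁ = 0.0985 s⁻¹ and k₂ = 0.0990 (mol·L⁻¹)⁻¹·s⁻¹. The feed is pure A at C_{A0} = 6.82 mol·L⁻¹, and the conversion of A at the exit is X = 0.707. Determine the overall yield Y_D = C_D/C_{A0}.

0.140

C_A = C_{A0}(1−X) = 1.998 mol·L⁻¹.
Along a PFR/batch, dC_D/dC_A = −r_D/(r_D+r_U) = −k₁/(k₁+k₂·C_A).
Integrating from C_{A0} to C_A: C_D = (0.0985/0.0990)·ln[(0.0985+0.0990·6.82)/(0.0985+0.0990·2.00)] = 0.9949·ln(0.7737/0.2963) = 0.9548 mol·L⁻¹.
Y_D = C_D/C_{A0} = 0.9548/6.82 = 0.140.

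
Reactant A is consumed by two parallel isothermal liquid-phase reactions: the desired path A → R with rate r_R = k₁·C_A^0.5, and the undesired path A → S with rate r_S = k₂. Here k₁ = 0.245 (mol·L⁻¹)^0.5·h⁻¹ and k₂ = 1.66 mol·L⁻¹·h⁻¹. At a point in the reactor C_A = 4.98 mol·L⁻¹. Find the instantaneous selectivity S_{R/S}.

S_{R/S} = r_R/r_S = (k₁·C_A^0.5)/(k₂) = (k₁/k₂)·C_A^0.5.
= (0.245×4.980^0.5) / (1.66) = 0.5467/1.660 = 0.329.

0.329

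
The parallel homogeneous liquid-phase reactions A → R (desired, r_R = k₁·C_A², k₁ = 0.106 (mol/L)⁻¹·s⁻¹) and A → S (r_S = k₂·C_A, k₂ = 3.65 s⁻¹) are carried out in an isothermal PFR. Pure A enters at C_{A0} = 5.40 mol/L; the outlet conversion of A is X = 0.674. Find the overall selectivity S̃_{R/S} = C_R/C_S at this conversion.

C_A = C_{A0}(1−X) = 1.760 mol/L.
Along a PFR/batch, dC_S/dC_A = −r_S/(r_R+r_S) = −k₂/(k₂+k₁·C_A).
Integrating from C_{A0} to C_A: C_S = (3.65/0.106)·ln[(3.65+0.106·5.40)/(3.65+0.106·1.76)] = 34.43·ln(4.222/3.837) = 3.299 mol/L.
Then C_R = (C_{A0}−C_A) − C_S = 3.640 − 3.299 = 0.3403 mol/L.
S̃_{R/S} = C_R/C_S = 0.3403/3.299 = 0.103.

0.103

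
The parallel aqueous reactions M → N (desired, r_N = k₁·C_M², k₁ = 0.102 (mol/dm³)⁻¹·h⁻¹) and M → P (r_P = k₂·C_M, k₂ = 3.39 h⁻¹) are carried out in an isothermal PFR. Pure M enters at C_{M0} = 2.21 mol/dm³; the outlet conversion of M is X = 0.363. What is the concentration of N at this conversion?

C_M = C_{M0}(1−X) = 1.408 mol/dm³.
Along a PFR/batch, dC_P/dC_M = −r_P/(r_N+r_P) = −k₂/(k₂+k₁·C_M).
Integrating from C_{M0} to C_M: C_P = (3.39/0.102)·ln[(3.39+0.102·2.21)/(3.39+0.102·1.41)] = 33.24·ln(3.615/3.534) = 0.7609 mol/dm³.
Then C_N = (C_{M0}−C_M) − C_P = 0.8022 − 0.7609 = 0.04138 mol/dm³.

0.0414 mol/dm³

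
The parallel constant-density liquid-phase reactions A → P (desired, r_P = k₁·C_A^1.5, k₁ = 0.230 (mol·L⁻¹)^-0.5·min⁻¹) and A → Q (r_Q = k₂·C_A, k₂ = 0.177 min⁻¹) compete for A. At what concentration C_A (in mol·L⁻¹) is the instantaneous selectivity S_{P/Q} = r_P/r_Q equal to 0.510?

0.154 mol·L⁻¹

S_{P/Q} = (k₁/k₂)·C_A^0.5 ⇒ C_A = (S·k₂/k₁)^(2).
= (0.510×0.177/0.230)^(2) = (0.3925)^(2) = 0.154 mol·L⁻¹.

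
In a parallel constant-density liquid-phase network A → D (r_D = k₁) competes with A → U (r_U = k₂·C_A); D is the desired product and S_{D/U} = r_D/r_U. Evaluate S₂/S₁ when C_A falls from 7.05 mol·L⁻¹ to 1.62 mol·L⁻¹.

4.35

S_{D/U} = (k₁/k₂)·C_A⁻¹, so S₂/S₁ = (C_{A,2}/C_{A,1})⁻¹.
= 7.05/1.62 = 4.35.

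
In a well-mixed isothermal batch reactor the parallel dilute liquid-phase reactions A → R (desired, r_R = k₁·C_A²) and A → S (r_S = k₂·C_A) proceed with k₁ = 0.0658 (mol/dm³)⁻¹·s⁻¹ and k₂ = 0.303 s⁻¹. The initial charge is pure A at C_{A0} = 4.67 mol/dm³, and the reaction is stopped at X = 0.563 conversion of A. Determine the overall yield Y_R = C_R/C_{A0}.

C_A = C_{A0}(1−X) = 2.041 mol/dm³.
Along a PFR/batch, dC_S/dC_A = −r_S/(r_R+r_S) = −k₂/(k₂+k₁·C_A).
Integrating from C_{A0} to C_A: C_S = (0.303/0.0658)·ln[(0.303+0.0658·4.67)/(0.303+0.0658·2.04)] = 4.605·ln(0.6103/0.4373) = 1.535 mol/dm³.
Then C_R = (C_{A0}−C_A) − C_S = 2.629 − 1.535 = 1.094 mol/dm³.
Y_R = C_R/C_{A0} = 1.094/4.67 = 0.234.

0.234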